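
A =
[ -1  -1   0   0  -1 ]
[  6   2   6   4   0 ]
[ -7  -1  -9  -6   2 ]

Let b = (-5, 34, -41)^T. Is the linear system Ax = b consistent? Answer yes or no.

yes

Row reduce the augmented matrix [A | b].
R2 ← R2 + (6)·R1: [0, -4, 6, 4, -6, 4]
R3 ← R3 − (7)·R1: [0, 6, -9, -6, 9, -6]
R3 ← R3 + (3/2)·R2: [0, 0, 0, 0, 0, 0]
The echelon form has 2 nonzero rows, and every pivot lies in the first 5 columns, so rank(A) = rank([A|b]) = 2.
The system is consistent.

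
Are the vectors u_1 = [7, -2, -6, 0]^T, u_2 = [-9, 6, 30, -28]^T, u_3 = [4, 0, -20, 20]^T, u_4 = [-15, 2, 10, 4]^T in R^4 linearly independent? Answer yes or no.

no

Form the matrix with these vectors as rows and row reduce.
R2 ← R2 + (9/7)·R1: [0, 24/7, 156/7, -28]
R3 ← R3 − (4/7)·R1: [0, 8/7, -116/7, 20]
R4 ← R4 + (15/7)·R1: [0, -16/7, -20/7, 4]
R3 ← R3 − (1/3)·R2: [0, 0, -24, 88/3]
R4 ← R4 + (2/3)·R2: [0, 0, 12, -44/3]
R4 ← R4 + (1/2)·R3: [0, 0, 0, 0]
3 nonzero rows, so the 4 vectors span a space of dimension 3.
Since 3 < 4, the vectors are linearly dependent.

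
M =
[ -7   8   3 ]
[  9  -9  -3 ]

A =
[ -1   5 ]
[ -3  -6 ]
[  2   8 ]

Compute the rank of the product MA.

First compute MA:
[[-11, -59],
 [ 12,  75]]
Now row reduce the product.
R2 ← R2 + (12/11)·R1: [0, 117/11]
2 nonzero rows, so rank(MA) = 2.

2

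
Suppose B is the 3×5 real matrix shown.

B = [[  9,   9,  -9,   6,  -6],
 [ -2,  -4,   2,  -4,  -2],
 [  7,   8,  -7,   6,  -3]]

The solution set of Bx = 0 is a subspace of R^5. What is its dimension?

3

Row reduce to echelon form.
R2 ← R2 + (2/9)·R1: [0, -2, 0, -8/3, -10/3]
R3 ← R3 − (7/9)·R1: [0, 1, 0, 4/3, 5/3]
R3 ← R3 + (1/2)·R2: [0, 0, 0, 0, 0]
2 nonzero rows, so rank(B) = 2.
B has 5 columns; by rank–nullity, nullity = 5 − 2 = 3.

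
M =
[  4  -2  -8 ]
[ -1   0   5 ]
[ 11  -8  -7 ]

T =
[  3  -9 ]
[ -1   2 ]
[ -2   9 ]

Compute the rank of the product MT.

First compute MT:
[[ 30, -112],
 [-13,  54],
 [ 55, -178]]
Now row reduce the product.
R2 ← R2 + (13/30)·R1: [0, 82/15]
R3 ← R3 − (11/6)·R1: [0, 82/3]
R3 ← R3 − (5)·R2: [0, 0]
2 nonzero rows, so rank(MT) = 2.

2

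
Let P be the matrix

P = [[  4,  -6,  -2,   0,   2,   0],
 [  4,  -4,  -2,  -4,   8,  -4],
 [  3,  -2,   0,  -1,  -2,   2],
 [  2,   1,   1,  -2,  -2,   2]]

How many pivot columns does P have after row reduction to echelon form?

4

Row reduce to echelon form.
R2 ← R2 − R1: [0, 2, 0, -4, 6, -4]
R3 ← R3 − (3/4)·R1: [0, 5/2, 3/2, -1, -7/2, 2]
R4 ← R4 − (1/2)·R1: [0, 4, 2, -2, -3, 2]
R3 ← R3 − (5/4)·R2: [0, 0, 3/2, 4, -11, 7]
R4 ← R4 − (2)·R2: [0, 0, 2, 6, -15, 10]
R4 ← R4 − (4/3)·R3: [0, 0, 0, 2/3, -1/3, 2/3]
Echelon form has 4 nonzero rows, so rank(P) = 4.
Each nonzero row contributes one pivot column: 4 pivot columns.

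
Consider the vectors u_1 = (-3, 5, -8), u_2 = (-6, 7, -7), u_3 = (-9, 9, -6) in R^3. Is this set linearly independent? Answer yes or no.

no

Form the matrix with these vectors as rows and row reduce.
R2 ← R2 − (2)·R1: [0, -3, 9]
R3 ← R3 − (3)·R1: [0, -6, 18]
R3 ← R3 − (2)·R2: [0, 0, 0]
2 nonzero rows, so the 3 vectors span a space of dimension 2.
Since 2 < 3, the vectors are linearly dependent.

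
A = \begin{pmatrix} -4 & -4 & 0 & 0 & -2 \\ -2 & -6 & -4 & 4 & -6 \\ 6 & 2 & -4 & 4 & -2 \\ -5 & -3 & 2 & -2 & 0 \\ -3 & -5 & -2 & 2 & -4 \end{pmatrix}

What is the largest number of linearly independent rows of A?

Row reduce to echelon form.
R2 ← R2 − (1/2)·R1: [0, -4, -4, 4, -5]
R3 ← R3 + (3/2)·R1: [0, -4, -4, 4, -5]
R4 ← R4 − (5/4)·R1: [0, 2, 2, -2, 5/2]
R5 ← R5 − (3/4)·R1: [0, -2, -2, 2, -5/2]
R3 ← R3 − R2: [0, 0, 0, 0, 0]
R4 ← R4 + (1/2)·R2: [0, 0, 0, 0, 0]
R5 ← R5 − (1/2)·R2: [0, 0, 0, 0, 0]
Echelon form has 2 nonzero rows, so rank(A) = 2.
The rank gives the maximum number of linearly independent rows: 2.

2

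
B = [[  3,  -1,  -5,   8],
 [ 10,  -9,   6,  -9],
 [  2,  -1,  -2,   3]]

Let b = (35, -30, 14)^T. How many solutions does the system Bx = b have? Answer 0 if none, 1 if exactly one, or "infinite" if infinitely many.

Row reduce the augmented matrix [B | b].
R2 ← R2 − (10/3)·R1: [0, -17/3, 68/3, -107/3, -440/3]
R3 ← R3 − (2/3)·R1: [0, -1/3, 4/3, -7/3, -28/3]
R3 ← R3 − (1/17)·R2: [0, 0, 0, -4/17, -12/17]
The echelon form has 3 nonzero rows, and every pivot lies in the first 4 columns, so rank(B) = rank([B|b]) = 3.
The system is consistent.
rank = 3 < 4 unknowns, so there are infinitely many solutions.

infinite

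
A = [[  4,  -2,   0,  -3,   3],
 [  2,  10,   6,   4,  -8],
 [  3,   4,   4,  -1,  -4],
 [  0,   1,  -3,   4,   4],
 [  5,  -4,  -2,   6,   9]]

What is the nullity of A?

Row reduce to echelon form.
R2 ← R2 − (1/2)·R1: [0, 11, 6, 11/2, -19/2]
R3 ← R3 − (3/4)·R1: [0, 11/2, 4, 5/4, -25/4]
R5 ← R5 − (5/4)·R1: [0, -3/2, -2, 39/4, 21/4]
R3 ← R3 − (1/2)·R2: [0, 0, 1, -3/2, -3/2]
R4 ← R4 − (1/11)·R2: [0, 0, -39/11, 7/2, 107/22]
R5 ← R5 + (3/22)·R2: [0, 0, -13/11, 21/2, 87/22]
R4 ← R4 + (39/11)·R3: [0, 0, 0, -20/11, -5/11]
R5 ← R5 + (13/11)·R3: [0, 0, 0, 96/11, 24/11]
R5 ← R5 + (24/5)·R4: [0, 0, 0, 0, 0]
4 nonzero rows, so rank(A) = 4.
A has 5 columns; by rank–nullity, nullity = 5 − 4 = 1.

1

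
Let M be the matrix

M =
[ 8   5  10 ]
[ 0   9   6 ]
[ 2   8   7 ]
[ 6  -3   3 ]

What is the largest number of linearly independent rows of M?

2

Row reduce to echelon form.
R3 ← R3 − (1/4)·R1: [0, 27/4, 9/2]
R4 ← R4 − (3/4)·R1: [0, -27/4, -9/2]
R3 ← R3 − (3/4)·R2: [0, 0, 0]
R4 ← R4 + (3/4)·R2: [0, 0, 0]
Echelon form has 2 nonzero rows, so rank(M) = 2.
The rank gives the maximum number of linearly independent rows: 2.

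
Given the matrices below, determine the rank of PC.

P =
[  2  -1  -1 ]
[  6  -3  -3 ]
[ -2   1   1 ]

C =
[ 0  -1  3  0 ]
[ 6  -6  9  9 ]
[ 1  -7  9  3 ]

1

First compute PC:
[[ -7,  11, -12, -12],
 [-21,  33, -36, -36],
 [  7, -11,  12,  12]]
Now row reduce the product.
R2 ← R2 − (3)·R1: [0, 0, 0, 0]
R3 ← R3 + R1: [0, 0, 0, 0]
1 nonzero row, so rank(PC) = 1.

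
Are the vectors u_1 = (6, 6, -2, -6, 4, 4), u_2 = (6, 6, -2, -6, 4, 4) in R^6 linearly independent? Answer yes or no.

no

Form the matrix with these vectors as rows and row reduce.
R2 ← R2 − R1: [0, 0, 0, 0, 0, 0]
1 nonzero row, so the 2 vectors span a space of dimension 1.
Since 1 < 2, the vectors are linearly dependent.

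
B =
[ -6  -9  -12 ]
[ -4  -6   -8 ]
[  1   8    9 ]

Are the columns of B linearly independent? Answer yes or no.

Row reduce B to echelon form.
R2 ← R2 − (2/3)·R1: [0, 0, 0]
R3 ← R3 + (1/6)·R1: [0, 13/2, 7]
Swap R2 ↔ R3
2 pivots among 3 columns.
Only 2 < 3 pivot columns, so the columns are linearly dependent.

no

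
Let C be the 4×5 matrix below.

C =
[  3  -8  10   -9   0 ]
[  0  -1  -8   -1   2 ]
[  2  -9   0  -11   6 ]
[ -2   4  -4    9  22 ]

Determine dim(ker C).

1

Row reduce to echelon form.
R3 ← R3 − (2/3)·R1: [0, -11/3, -20/3, -5, 6]
R4 ← R4 + (2/3)·R1: [0, -4/3, 8/3, 3, 22]
R3 ← R3 − (11/3)·R2: [0, 0, 68/3, -4/3, -4/3]
R4 ← R4 − (4/3)·R2: [0, 0, 40/3, 13/3, 58/3]
R4 ← R4 − (10/17)·R3: [0, 0, 0, 87/17, 342/17]
4 nonzero rows, so rank(C) = 4.
C has 5 columns; by rank–nullity, nullity = 5 − 4 = 1.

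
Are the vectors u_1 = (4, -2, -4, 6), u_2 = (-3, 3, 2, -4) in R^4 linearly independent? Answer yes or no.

Form the matrix with these vectors as rows and row reduce.
R2 ← R2 + (3/4)·R1: [0, 3/2, -1, 1/2]
2 nonzero rows, so the 2 vectors span a space of dimension 2.
Since 2 = 2, the vectors are linearly independent.

yes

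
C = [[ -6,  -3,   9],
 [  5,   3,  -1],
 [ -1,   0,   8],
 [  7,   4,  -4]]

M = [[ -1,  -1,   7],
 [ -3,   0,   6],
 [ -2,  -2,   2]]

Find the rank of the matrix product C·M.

First compute CM:
[[ -3, -12, -42],
 [-12,  -3,  51],
 [-15, -15,   9],
 [-11,   1,  65]]
Now row reduce the product.
R2 ← R2 − (4)·R1: [0, 45, 219]
R3 ← R3 − (5)·R1: [0, 45, 219]
R4 ← R4 − (11/3)·R1: [0, 45, 219]
R3 ← R3 − R2: [0, 0, 0]
R4 ← R4 − R2: [0, 0, 0]
2 nonzero rows, so rank(CM) = 2.

2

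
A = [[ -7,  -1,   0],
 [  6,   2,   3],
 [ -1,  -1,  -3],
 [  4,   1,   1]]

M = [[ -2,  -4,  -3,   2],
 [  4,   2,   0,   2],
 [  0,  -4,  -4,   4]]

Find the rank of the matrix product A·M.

First compute AM:
[[ 10,  26,  21, -16],
 [ -4, -32, -30,  28],
 [ -2,  14,  15, -16],
 [ -4, -18, -16,  14]]
Now row reduce the product.
R2 ← R2 + (2/5)·R1: [0, -108/5, -108/5, 108/5]
R3 ← R3 + (1/5)·R1: [0, 96/5, 96/5, -96/5]
R4 ← R4 + (2/5)·R1: [0, -38/5, -38/5, 38/5]
R3 ← R3 + (8/9)·R2: [0, 0, 0, 0]
R4 ← R4 − (19/54)·R2: [0, 0, 0, 0]
2 nonzero rows, so rank(AM) = 2.

2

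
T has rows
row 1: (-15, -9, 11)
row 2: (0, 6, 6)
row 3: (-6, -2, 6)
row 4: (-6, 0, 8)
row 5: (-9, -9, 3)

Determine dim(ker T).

Row reduce to echelon form.
R3 ← R3 − (2/5)·R1: [0, 8/5, 8/5]
R4 ← R4 − (2/5)·R1: [0, 18/5, 18/5]
R5 ← R5 − (3/5)·R1: [0, -18/5, -18/5]
R3 ← R3 − (4/15)·R2: [0, 0, 0]
R4 ← R4 − (3/5)·R2: [0, 0, 0]
R5 ← R5 + (3/5)·R2: [0, 0, 0]
2 nonzero rows, so rank(T) = 2.
T has 3 columns; by rank–nullity, nullity = 3 − 2 = 1.

1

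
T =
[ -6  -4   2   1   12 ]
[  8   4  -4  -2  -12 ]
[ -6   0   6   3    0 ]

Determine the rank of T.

2

Row reduce to echelon form.
R2 ← R2 + (4/3)·R1: [0, -4/3, -4/3, -2/3, 4]
R3 ← R3 − R1: [0, 4, 4, 2, -12]
R3 ← R3 + (3)·R2: [0, 0, 0, 0, 0]
Echelon form has 2 nonzero rows, so rank(T) = 2.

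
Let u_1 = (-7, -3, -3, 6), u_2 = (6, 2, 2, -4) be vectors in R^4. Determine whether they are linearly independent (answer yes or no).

yes

Form the matrix with these vectors as rows and row reduce.
R2 ← R2 + (6/7)·R1: [0, -4/7, -4/7, 8/7]
2 nonzero rows, so the 2 vectors span a space of dimension 2.
Since 2 = 2, the vectors are linearly independent.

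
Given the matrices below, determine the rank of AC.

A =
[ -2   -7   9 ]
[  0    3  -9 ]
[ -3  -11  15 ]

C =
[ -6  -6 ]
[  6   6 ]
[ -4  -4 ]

First compute AC:
[[-66, -66],
 [ 54,  54],
 [-108, -108]]
Now row reduce the product.
R2 ← R2 + (9/11)·R1: [0, 0]
R3 ← R3 − (18/11)·R1: [0, 0]
1 nonzero row, so rank(AC) = 1.

1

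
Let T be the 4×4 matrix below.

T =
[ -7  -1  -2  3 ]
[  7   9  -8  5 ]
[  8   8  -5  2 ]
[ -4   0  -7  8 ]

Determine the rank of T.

Row reduce to echelon form.
R2 ← R2 + R1: [0, 8, -10, 8]
R3 ← R3 + (8/7)·R1: [0, 48/7, -51/7, 38/7]
R4 ← R4 − (4/7)·R1: [0, 4/7, -41/7, 44/7]
R3 ← R3 − (6/7)·R2: [0, 0, 9/7, -10/7]
R4 ← R4 − (1/14)·R2: [0, 0, -36/7, 40/7]
R4 ← R4 + (4)·R3: [0, 0, 0, 0]
Echelon form has 3 nonzero rows, so rank(T) = 3.

3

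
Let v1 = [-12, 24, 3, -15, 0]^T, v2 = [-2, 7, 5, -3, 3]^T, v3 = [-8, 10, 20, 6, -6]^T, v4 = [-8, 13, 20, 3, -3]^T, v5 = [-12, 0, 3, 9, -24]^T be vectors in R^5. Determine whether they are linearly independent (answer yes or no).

no

Form the matrix with these vectors as rows and row reduce.
R2 ← R2 − (1/6)·R1: [0, 3, 9/2, -1/2, 3]
R3 ← R3 − (2/3)·R1: [0, -6, 18, 16, -6]
R4 ← R4 − (2/3)·R1: [0, -3, 18, 13, -3]
R5 ← R5 − R1: [0, -24, 0, 24, -24]
R3 ← R3 + (2)·R2: [0, 0, 27, 15, 0]
R4 ← R4 + R2: [0, 0, 45/2, 25/2, 0]
R5 ← R5 + (8)·R2: [0, 0, 36, 20, 0]
R4 ← R4 − (5/6)·R3: [0, 0, 0, 0, 0]
R5 ← R5 − (4/3)·R3: [0, 0, 0, 0, 0]
3 nonzero rows, so the 5 vectors span a space of dimension 3.
Since 3 < 5, the vectors are linearly dependent.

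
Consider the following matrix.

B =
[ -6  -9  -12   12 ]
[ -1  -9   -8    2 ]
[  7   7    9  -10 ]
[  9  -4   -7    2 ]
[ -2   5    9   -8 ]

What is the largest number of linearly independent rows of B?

3

Row reduce to echelon form.
R2 ← R2 − (1/6)·R1: [0, -15/2, -6, 0]
R3 ← R3 + (7/6)·R1: [0, -7/2, -5, 4]
R4 ← R4 + (3/2)·R1: [0, -35/2, -25, 20]
R5 ← R5 − (1/3)·R1: [0, 8, 13, -12]
R3 ← R3 − (7/15)·R2: [0, 0, -11/5, 4]
R4 ← R4 − (7/3)·R2: [0, 0, -11, 20]
R5 ← R5 + (16/15)·R2: [0, 0, 33/5, -12]
R4 ← R4 − (5)·R3: [0, 0, 0, 0]
R5 ← R5 + (3)·R3: [0, 0, 0, 0]
Echelon form has 3 nonzero rows, so rank(B) = 3.
The rank gives the maximum number of linearly independent rows: 3.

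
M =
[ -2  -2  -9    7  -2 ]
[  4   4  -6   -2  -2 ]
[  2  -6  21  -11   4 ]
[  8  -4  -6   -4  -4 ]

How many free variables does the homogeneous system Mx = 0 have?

Row reduce to echelon form.
R2 ← R2 + (2)·R1: [0, 0, -24, 12, -6]
R3 ← R3 + R1: [0, -8, 12, -4, 2]
R4 ← R4 + (4)·R1: [0, -12, -42, 24, -12]
Swap R2 ↔ R3
R4 ← R4 − (3/2)·R2: [0, 0, -60, 30, -15]
R4 ← R4 − (5/2)·R3: [0, 0, 0, 0, 0]
3 nonzero rows, so rank(M) = 3.
M has 5 columns; by rank–nullity, nullity = 5 − 3 = 2.

2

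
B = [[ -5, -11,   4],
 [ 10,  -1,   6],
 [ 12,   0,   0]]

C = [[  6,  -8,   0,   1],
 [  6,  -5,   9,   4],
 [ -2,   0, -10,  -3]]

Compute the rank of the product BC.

First compute BC:
[[-104,  95, -139, -61],
 [ 42, -75, -69, -12],
 [ 72, -96,   0,  12]]
Now row reduce the product.
R2 ← R2 + (21/52)·R1: [0, -1905/52, -6507/52, -1905/52]
R3 ← R3 + (9/13)·R1: [0, -393/13, -1251/13, -393/13]
R3 ← R3 − (524/635)·R2: [0, 0, 4464/635, 0]
3 nonzero rows, so rank(BC) = 3.

3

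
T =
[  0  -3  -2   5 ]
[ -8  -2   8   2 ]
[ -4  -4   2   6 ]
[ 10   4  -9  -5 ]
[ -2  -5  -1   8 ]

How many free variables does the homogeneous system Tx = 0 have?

Row reduce to echelon form.
Swap R1 ↔ R2
R3 ← R3 − (1/2)·R1: [0, -3, -2, 5]
R4 ← R4 + (5/4)·R1: [0, 3/2, 1, -5/2]
R5 ← R5 − (1/4)·R1: [0, -9/2, -3, 15/2]
R3 ← R3 − R2: [0, 0, 0, 0]
R4 ← R4 + (1/2)·R2: [0, 0, 0, 0]
R5 ← R5 − (3/2)·R2: [0, 0, 0, 0]
2 nonzero rows, so rank(T) = 2.
T has 4 columns; by rank–nullity, nullity = 4 − 2 = 2.

2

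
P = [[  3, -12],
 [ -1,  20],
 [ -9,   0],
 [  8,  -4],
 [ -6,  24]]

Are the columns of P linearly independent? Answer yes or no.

yes

Row reduce P to echelon form.
R2 ← R2 + (1/3)·R1: [0, 16]
R3 ← R3 + (3)·R1: [0, -36]
R4 ← R4 − (8/3)·R1: [0, 28]
R5 ← R5 + (2)·R1: [0, 0]
R3 ← R3 + (9/4)·R2: [0, 0]
R4 ← R4 − (7/4)·R2: [0, 0]
2 pivots among 2 columns.
Every column is a pivot column, so the columns are linearly independent.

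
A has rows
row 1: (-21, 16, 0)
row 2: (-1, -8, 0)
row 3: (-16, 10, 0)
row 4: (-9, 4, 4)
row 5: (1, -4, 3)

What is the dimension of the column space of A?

3

Row reduce to echelon form.
R2 ← R2 − (1/21)·R1: [0, -184/21, 0]
R3 ← R3 − (16/21)·R1: [0, -46/21, 0]
R4 ← R4 − (3/7)·R1: [0, -20/7, 4]
R5 ← R5 + (1/21)·R1: [0, -68/21, 3]
R3 ← R3 − (1/4)·R2: [0, 0, 0]
R4 ← R4 − (15/46)·R2: [0, 0, 4]
R5 ← R5 − (17/46)·R2: [0, 0, 3]
Swap R3 ↔ R4
R5 ← R5 − (3/4)·R3: [0, 0, 0]
Echelon form has 3 nonzero rows, so rank(A) = 3.
The column space has dimension equal to the rank: 3.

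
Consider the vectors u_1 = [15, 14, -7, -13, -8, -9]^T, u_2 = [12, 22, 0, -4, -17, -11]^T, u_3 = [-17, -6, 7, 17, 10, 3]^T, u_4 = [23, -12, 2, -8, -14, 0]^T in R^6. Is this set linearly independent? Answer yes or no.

Form the matrix with these vectors as rows and row reduce.
R2 ← R2 − (4/5)·R1: [0, 54/5, 28/5, 32/5, -53/5, -19/5]
R3 ← R3 + (17/15)·R1: [0, 148/15, -14/15, 34/15, 14/15, -36/5]
R4 ← R4 − (23/15)·R1: [0, -502/15, 191/15, 179/15, -26/15, 69/5]
R3 ← R3 − (74/81)·R2: [0, 0, -490/81, -290/81, 860/81, -302/81]
R4 ← R4 + (251/81)·R2: [0, 0, 2437/81, 2573/81, -2801/81, 164/81]
R4 ← R4 + (2437/490)·R3: [0, 0, 0, 684/49, 893/49, -4047/245]
4 nonzero rows, so the 4 vectors span a space of dimension 4.
Since 4 = 4, the vectors are linearly independent.

yes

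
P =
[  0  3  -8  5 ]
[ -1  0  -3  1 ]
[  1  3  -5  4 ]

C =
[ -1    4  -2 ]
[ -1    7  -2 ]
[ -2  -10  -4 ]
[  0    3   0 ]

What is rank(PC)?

2

First compute PC:
[[ 13, 116,  26],
 [  7,  29,  14],
 [  6,  87,  12]]
Now row reduce the product.
R2 ← R2 − (7/13)·R1: [0, -435/13, 0]
R3 ← R3 − (6/13)·R1: [0, 435/13, 0]
R3 ← R3 + R2: [0, 0, 0]
2 nonzero rows, so rank(PC) = 2.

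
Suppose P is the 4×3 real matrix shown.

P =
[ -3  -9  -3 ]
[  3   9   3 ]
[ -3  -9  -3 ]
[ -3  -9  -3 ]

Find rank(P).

Row reduce to echelon form.
R2 ← R2 + R1: [0, 0, 0]
R3 ← R3 − R1: [0, 0, 0]
R4 ← R4 − R1: [0, 0, 0]
Echelon form has 1 nonzero row, so rank(P) = 1.

1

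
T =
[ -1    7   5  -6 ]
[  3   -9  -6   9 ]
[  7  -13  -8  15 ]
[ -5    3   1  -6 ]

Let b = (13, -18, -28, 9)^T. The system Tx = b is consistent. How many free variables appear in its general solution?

2

Row reduce the augmented matrix [T | b].
R2 ← R2 + (3)·R1: [0, 12, 9, -9, 21]
R3 ← R3 + (7)·R1: [0, 36, 27, -27, 63]
R4 ← R4 − (5)·R1: [0, -32, -24, 24, -56]
R3 ← R3 − (3)·R2: [0, 0, 0, 0, 0]
R4 ← R4 + (8/3)·R2: [0, 0, 0, 0, 0]
The echelon form has 2 nonzero rows, and every pivot lies in the first 4 columns, so rank(T) = rank([T|b]) = 2.
The system is consistent.
Free variables = (unknowns) − (rank) = 4 − 2 = 2.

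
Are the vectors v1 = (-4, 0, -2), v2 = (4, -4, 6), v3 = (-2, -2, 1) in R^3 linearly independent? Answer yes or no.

Form the matrix with these vectors as rows and row reduce.
R2 ← R2 + R1: [0, -4, 4]
R3 ← R3 − (1/2)·R1: [0, -2, 2]
R3 ← R3 − (1/2)·R2: [0, 0, 0]
2 nonzero rows, so the 3 vectors span a space of dimension 2.
Since 2 < 3, the vectors are linearly dependent.

no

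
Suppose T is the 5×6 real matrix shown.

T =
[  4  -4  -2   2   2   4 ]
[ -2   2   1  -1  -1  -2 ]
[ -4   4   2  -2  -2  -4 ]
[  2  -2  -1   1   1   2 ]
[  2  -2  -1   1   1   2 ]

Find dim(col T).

Row reduce to echelon form.
R2 ← R2 + (1/2)·R1: [0, 0, 0, 0, 0, 0]
R3 ← R3 + R1: [0, 0, 0, 0, 0, 0]
R4 ← R4 − (1/2)·R1: [0, 0, 0, 0, 0, 0]
R5 ← R5 − (1/2)·R1: [0, 0, 0, 0, 0, 0]
Echelon form has 1 nonzero row, so rank(T) = 1.
The column space has dimension equal to the rank: 1.

1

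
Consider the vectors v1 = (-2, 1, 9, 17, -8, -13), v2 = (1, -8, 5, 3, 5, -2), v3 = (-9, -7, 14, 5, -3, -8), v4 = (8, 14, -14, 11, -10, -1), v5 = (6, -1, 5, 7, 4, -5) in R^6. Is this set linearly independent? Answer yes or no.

yes

Form the matrix with these vectors as rows and row reduce.
R2 ← R2 + (1/2)·R1: [0, -15/2, 19/2, 23/2, 1, -17/2]
R3 ← R3 − (9/2)·R1: [0, -23/2, -53/2, -143/2, 33, 101/2]
R4 ← R4 + (4)·R1: [0, 18, 22, 79, -42, -53]
R5 ← R5 + (3)·R1: [0, 2, 32, 58, -20, -44]
R3 ← R3 − (23/15)·R2: [0, 0, -616/15, -1337/15, 472/15, 953/15]
R4 ← R4 + (12/5)·R2: [0, 0, 224/5, 533/5, -198/5, -367/5]
R5 ← R5 + (4/15)·R2: [0, 0, 518/15, 916/15, -296/15, -694/15]
R4 ← R4 + (12/11)·R3: [0, 0, 0, 103/11, -58/11, -45/11]
R5 ← R5 + (37/44)·R3: [0, 0, 0, -611/44, 74/11, 315/44]
R5 ← R5 + (611/412)·R4: [0, 0, 0, 0, -225/206, 225/206]
5 nonzero rows, so the 5 vectors span a space of dimension 5.
Since 5 = 5, the vectors are linearly independent.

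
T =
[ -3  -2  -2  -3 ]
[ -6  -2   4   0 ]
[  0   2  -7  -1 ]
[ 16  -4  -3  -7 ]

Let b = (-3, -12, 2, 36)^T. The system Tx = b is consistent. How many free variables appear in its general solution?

Row reduce the augmented matrix [T | b].
R2 ← R2 − (2)·R1: [0, 2, 8, 6, -6]
R4 ← R4 + (16/3)·R1: [0, -44/3, -41/3, -23, 20]
R3 ← R3 − R2: [0, 0, -15, -7, 8]
R4 ← R4 + (22/3)·R2: [0, 0, 45, 21, -24]
R4 ← R4 + (3)·R3: [0, 0, 0, 0, 0]
The echelon form has 3 nonzero rows, and every pivot lies in the first 4 columns, so rank(T) = rank([T|b]) = 3.
The system is consistent.
Free variables = (unknowns) − (rank) = 4 − 3 = 1.

1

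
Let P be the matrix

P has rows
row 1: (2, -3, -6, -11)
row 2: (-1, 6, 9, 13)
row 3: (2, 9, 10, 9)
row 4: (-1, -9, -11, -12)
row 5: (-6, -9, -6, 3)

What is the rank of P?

2

Row reduce to echelon form.
R2 ← R2 + (1/2)·R1: [0, 9/2, 6, 15/2]
R3 ← R3 − R1: [0, 12, 16, 20]
R4 ← R4 + (1/2)·R1: [0, -21/2, -14, -35/2]
R5 ← R5 + (3)·R1: [0, -18, -24, -30]
R3 ← R3 − (8/3)·R2: [0, 0, 0, 0]
R4 ← R4 + (7/3)·R2: [0, 0, 0, 0]
R5 ← R5 + (4)·R2: [0, 0, 0, 0]
Echelon form has 2 nonzero rows, so rank(P) = 2.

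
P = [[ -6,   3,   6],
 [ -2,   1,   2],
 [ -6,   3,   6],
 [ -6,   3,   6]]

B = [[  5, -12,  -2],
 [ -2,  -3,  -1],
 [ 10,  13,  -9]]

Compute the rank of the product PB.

1

First compute PB:
[[ 24, 141, -45],
 [  8,  47, -15],
 [ 24, 141, -45],
 [ 24, 141, -45]]
Now row reduce the product.
R2 ← R2 − (1/3)·R1: [0, 0, 0]
R3 ← R3 − R1: [0, 0, 0]
R4 ← R4 − R1: [0, 0, 0]
1 nonzero row, so rank(PB) = 1.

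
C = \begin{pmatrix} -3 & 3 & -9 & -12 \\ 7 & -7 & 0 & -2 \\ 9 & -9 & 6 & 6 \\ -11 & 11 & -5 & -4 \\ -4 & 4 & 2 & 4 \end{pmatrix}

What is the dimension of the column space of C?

2

Row reduce to echelon form.
R2 ← R2 + (7/3)·R1: [0, 0, -21, -30]
R3 ← R3 + (3)·R1: [0, 0, -21, -30]
R4 ← R4 − (11/3)·R1: [0, 0, 28, 40]
R5 ← R5 − (4/3)·R1: [0, 0, 14, 20]
R3 ← R3 − R2: [0, 0, 0, 0]
R4 ← R4 + (4/3)·R2: [0, 0, 0, 0]
R5 ← R5 + (2/3)·R2: [0, 0, 0, 0]
Echelon form has 2 nonzero rows, so rank(C) = 2.
The column space has dimension equal to the rank: 2.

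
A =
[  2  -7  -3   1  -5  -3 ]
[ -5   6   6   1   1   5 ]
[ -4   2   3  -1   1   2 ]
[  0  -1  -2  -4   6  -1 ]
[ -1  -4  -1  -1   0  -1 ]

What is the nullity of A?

Row reduce to echelon form.
R2 ← R2 + (5/2)·R1: [0, -23/2, -3/2, 7/2, -23/2, -5/2]
R3 ← R3 + (2)·R1: [0, -12, -3, 1, -9, -4]
R5 ← R5 + (1/2)·R1: [0, -15/2, -5/2, -1/2, -5/2, -5/2]
R3 ← R3 − (24/23)·R2: [0, 0, -33/23, -61/23, 3, -32/23]
R4 ← R4 − (2/23)·R2: [0, 0, -43/23, -99/23, 7, -18/23]
R5 ← R5 − (15/23)·R2: [0, 0, -35/23, -64/23, 5, -20/23]
R4 ← R4 − (43/33)·R3: [0, 0, 0, -28/33, 34/11, 34/33]
R5 ← R5 − (35/33)·R3: [0, 0, 0, 1/33, 20/11, 20/33]
R5 ← R5 + (1/28)·R4: [0, 0, 0, 0, 27/14, 9/14]
5 nonzero rows, so rank(A) = 5.
A has 6 columns; by rank–nullity, nullity = 6 − 5 = 1.

1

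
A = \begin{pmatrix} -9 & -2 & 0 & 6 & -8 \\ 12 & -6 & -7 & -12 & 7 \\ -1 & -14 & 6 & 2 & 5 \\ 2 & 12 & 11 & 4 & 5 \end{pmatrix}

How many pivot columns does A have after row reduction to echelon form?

Row reduce to echelon form.
R2 ← R2 + (4/3)·R1: [0, -26/3, -7, -4, -11/3]
R3 ← R3 − (1/9)·R1: [0, -124/9, 6, 4/3, 53/9]
R4 ← R4 + (2/9)·R1: [0, 104/9, 11, 16/3, 29/9]
R3 ← R3 − (62/39)·R2: [0, 0, 668/39, 100/13, 457/39]
R4 ← R4 + (4/3)·R2: [0, 0, 5/3, 0, -5/3]
R4 ← R4 − (65/668)·R3: [0, 0, 0, -125/167, -1875/668]
Echelon form has 4 nonzero rows, so rank(A) = 4.
Each nonzero row contributes one pivot column: 4 pivot columns.

4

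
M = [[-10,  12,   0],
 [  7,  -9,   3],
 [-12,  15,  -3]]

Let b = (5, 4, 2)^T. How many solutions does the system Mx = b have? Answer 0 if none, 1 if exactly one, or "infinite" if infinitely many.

Row reduce the augmented matrix [M | b].
R2 ← R2 + (7/10)·R1: [0, -3/5, 3, 15/2]
R3 ← R3 − (6/5)·R1: [0, 3/5, -3, -4]
R3 ← R3 + R2: [0, 0, 0, 7/2]
The echelon form has 3 nonzero rows; the last pivot sits in the augmented column, so rank(M) = 2 but rank([M|b]) = 3.
Since the ranks differ, the system is inconsistent.
It has no solutions.

0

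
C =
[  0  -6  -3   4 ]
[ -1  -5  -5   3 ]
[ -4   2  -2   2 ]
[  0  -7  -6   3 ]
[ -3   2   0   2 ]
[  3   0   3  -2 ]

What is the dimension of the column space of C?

3

Row reduce to echelon form.
Swap R1 ↔ R2
R3 ← R3 − (4)·R1: [0, 22, 18, -10]
R5 ← R5 − (3)·R1: [0, 17, 15, -7]
R6 ← R6 + (3)·R1: [0, -15, -12, 7]
R3 ← R3 + (11/3)·R2: [0, 0, 7, 14/3]
R4 ← R4 − (7/6)·R2: [0, 0, -5/2, -5/3]
R5 ← R5 + (17/6)·R2: [0, 0, 13/2, 13/3]
R6 ← R6 − (5/2)·R2: [0, 0, -9/2, -3]
R4 ← R4 + (5/14)·R3: [0, 0, 0, 0]
R5 ← R5 − (13/14)·R3: [0, 0, 0, 0]
R6 ← R6 + (9/14)·R3: [0, 0, 0, 0]
Echelon form has 3 nonzero rows, so rank(C) = 3.
The column space has dimension equal to the rank: 3.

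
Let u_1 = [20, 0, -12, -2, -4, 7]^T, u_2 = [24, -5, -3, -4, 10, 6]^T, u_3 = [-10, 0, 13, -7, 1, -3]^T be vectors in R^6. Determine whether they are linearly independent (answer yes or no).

yes

Form the matrix with these vectors as rows and row reduce.
R2 ← R2 − (6/5)·R1: [0, -5, 57/5, -8/5, 74/5, -12/5]
R3 ← R3 + (1/2)·R1: [0, 0, 7, -8, -1, 1/2]
3 nonzero rows, so the 3 vectors span a space of dimension 3.
Since 3 = 3, the vectors are linearly independent.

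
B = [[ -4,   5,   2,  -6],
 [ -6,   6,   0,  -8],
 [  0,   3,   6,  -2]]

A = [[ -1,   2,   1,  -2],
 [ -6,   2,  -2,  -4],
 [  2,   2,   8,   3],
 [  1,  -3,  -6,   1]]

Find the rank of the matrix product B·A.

First compute BA:
[[-28,  24,  38, -12],
 [-38,  24,  30, -20],
 [ -8,  24,  54,   4]]
Now row reduce the product.
R2 ← R2 − (19/14)·R1: [0, -60/7, -151/7, -26/7]
R3 ← R3 − (2/7)·R1: [0, 120/7, 302/7, 52/7]
R3 ← R3 + (2)·R2: [0, 0, 0, 0]
2 nonzero rows, so rank(BA) = 2.

2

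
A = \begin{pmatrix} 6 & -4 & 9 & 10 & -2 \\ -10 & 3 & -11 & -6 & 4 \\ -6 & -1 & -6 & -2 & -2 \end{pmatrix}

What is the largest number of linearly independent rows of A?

Row reduce to echelon form.
R2 ← R2 + (5/3)·R1: [0, -11/3, 4, 32/3, 2/3]
R3 ← R3 + R1: [0, -5, 3, 8, -4]
R3 ← R3 − (15/11)·R2: [0, 0, -27/11, -72/11, -54/11]
Echelon form has 3 nonzero rows, so rank(A) = 3.
The rank gives the maximum number of linearly independent rows: 3.

3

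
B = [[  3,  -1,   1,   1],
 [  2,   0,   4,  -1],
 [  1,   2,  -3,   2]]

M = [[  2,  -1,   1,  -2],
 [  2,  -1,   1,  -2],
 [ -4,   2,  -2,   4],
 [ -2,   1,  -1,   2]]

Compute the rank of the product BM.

1

First compute BM:
[[ -2,   1,  -1,   2],
 [-10,   5,  -5,  10],
 [ 14,  -7,   7, -14]]
Now row reduce the product.
R2 ← R2 − (5)·R1: [0, 0, 0, 0]
R3 ← R3 + (7)·R1: [0, 0, 0, 0]
1 nonzero row, so rank(BM) = 1.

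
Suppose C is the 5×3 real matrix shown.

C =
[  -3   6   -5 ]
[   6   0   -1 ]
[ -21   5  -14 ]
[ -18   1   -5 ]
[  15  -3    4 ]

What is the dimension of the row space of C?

Row reduce to echelon form.
R2 ← R2 + (2)·R1: [0, 12, -11]
R3 ← R3 − (7)·R1: [0, -37, 21]
R4 ← R4 − (6)·R1: [0, -35, 25]
R5 ← R5 + (5)·R1: [0, 27, -21]
R3 ← R3 + (37/12)·R2: [0, 0, -155/12]
R4 ← R4 + (35/12)·R2: [0, 0, -85/12]
R5 ← R5 − (9/4)·R2: [0, 0, 15/4]
R4 ← R4 − (17/31)·R3: [0, 0, 0]
R5 ← R5 + (9/31)·R3: [0, 0, 0]
Echelon form has 3 nonzero rows, so rank(C) = 3.
The row space has dimension equal to the rank: 3.

3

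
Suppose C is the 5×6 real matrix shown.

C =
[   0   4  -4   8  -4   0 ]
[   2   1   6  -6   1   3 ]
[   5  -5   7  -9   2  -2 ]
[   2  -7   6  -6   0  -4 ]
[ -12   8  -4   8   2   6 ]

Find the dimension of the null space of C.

1

Row reduce to echelon form.
Swap R1 ↔ R2
R3 ← R3 − (5/2)·R1: [0, -15/2, -8, 6, -1/2, -19/2]
R4 ← R4 − R1: [0, -8, 0, 0, -1, -7]
R5 ← R5 + (6)·R1: [0, 14, 32, -28, 8, 24]
R3 ← R3 + (15/8)·R2: [0, 0, -31/2, 21, -8, -19/2]
R4 ← R4 + (2)·R2: [0, 0, -8, 16, -9, -7]
R5 ← R5 − (7/2)·R2: [0, 0, 46, -56, 22, 24]
R4 ← R4 − (16/31)·R3: [0, 0, 0, 160/31, -151/31, -65/31]
R5 ← R5 + (92/31)·R3: [0, 0, 0, 196/31, -54/31, -130/31]
R5 ← R5 − (49/40)·R4: [0, 0, 0, 0, 169/40, -13/8]
5 nonzero rows, so rank(C) = 5.
C has 6 columns; by rank–nullity, nullity = 6 − 5 = 1.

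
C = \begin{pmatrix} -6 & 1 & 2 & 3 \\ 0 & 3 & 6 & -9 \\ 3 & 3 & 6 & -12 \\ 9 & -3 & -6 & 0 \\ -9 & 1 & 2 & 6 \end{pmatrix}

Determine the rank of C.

2

Row reduce to echelon form.
R3 ← R3 + (1/2)·R1: [0, 7/2, 7, -21/2]
R4 ← R4 + (3/2)·R1: [0, -3/2, -3, 9/2]
R5 ← R5 − (3/2)·R1: [0, -1/2, -1, 3/2]
R3 ← R3 − (7/6)·R2: [0, 0, 0, 0]
R4 ← R4 + (1/2)·R2: [0, 0, 0, 0]
R5 ← R5 + (1/6)·R2: [0, 0, 0, 0]
Echelon form has 2 nonzero rows, so rank(C) = 2.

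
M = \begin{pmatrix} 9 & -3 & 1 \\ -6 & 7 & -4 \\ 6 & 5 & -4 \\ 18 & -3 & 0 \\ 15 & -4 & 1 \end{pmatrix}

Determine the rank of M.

Row reduce to echelon form.
R2 ← R2 + (2/3)·R1: [0, 5, -10/3]
R3 ← R3 − (2/3)·R1: [0, 7, -14/3]
R4 ← R4 − (2)·R1: [0, 3, -2]
R5 ← R5 − (5/3)·R1: [0, 1, -2/3]
R3 ← R3 − (7/5)·R2: [0, 0, 0]
R4 ← R4 − (3/5)·R2: [0, 0, 0]
R5 ← R5 − (1/5)·R2: [0, 0, 0]
Echelon form has 2 nonzero rows, so rank(M) = 2.

2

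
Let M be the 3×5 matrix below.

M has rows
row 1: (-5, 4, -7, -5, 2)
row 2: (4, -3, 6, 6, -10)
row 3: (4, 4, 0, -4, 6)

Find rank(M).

Row reduce to echelon form.
R2 ← R2 + (4/5)·R1: [0, 1/5, 2/5, 2, -42/5]
R3 ← R3 + (4/5)·R1: [0, 36/5, -28/5, -8, 38/5]
R3 ← R3 − (36)·R2: [0, 0, -20, -80, 310]
Echelon form has 3 nonzero rows, so rank(M) = 3.

3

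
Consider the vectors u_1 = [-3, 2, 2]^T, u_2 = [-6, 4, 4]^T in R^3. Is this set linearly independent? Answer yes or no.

Form the matrix with these vectors as rows and row reduce.
R2 ← R2 − (2)·R1: [0, 0, 0]
1 nonzero row, so the 2 vectors span a space of dimension 1.
Since 1 < 2, the vectors are linearly dependent.

no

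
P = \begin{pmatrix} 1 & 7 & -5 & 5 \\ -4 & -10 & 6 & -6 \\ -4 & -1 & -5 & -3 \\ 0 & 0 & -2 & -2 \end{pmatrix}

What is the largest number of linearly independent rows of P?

3

Row reduce to echelon form.
R2 ← R2 + (4)·R1: [0, 18, -14, 14]
R3 ← R3 + (4)·R1: [0, 27, -25, 17]
R3 ← R3 − (3/2)·R2: [0, 0, -4, -4]
R4 ← R4 − (1/2)·R3: [0, 0, 0, 0]
Echelon form has 3 nonzero rows, so rank(P) = 3.
The rank gives the maximum number of linearly independent rows: 3.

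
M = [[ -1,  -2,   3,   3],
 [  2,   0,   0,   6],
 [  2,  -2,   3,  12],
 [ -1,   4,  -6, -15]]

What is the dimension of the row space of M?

2

Row reduce to echelon form.
R2 ← R2 + (2)·R1: [0, -4, 6, 12]
R3 ← R3 + (2)·R1: [0, -6, 9, 18]
R4 ← R4 − R1: [0, 6, -9, -18]
R3 ← R3 − (3/2)·R2: [0, 0, 0, 0]
R4 ← R4 + (3/2)·R2: [0, 0, 0, 0]
Echelon form has 2 nonzero rows, so rank(M) = 2.
The row space has dimension equal to the rank: 2.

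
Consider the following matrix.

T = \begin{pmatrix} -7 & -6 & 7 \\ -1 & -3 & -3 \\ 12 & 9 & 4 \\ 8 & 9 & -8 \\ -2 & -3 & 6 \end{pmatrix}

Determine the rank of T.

Row reduce to echelon form.
R2 ← R2 − (1/7)·R1: [0, -15/7, -4]
R3 ← R3 + (12/7)·R1: [0, -9/7, 16]
R4 ← R4 + (8/7)·R1: [0, 15/7, 0]
R5 ← R5 − (2/7)·R1: [0, -9/7, 4]
R3 ← R3 − (3/5)·R2: [0, 0, 92/5]
R4 ← R4 + R2: [0, 0, -4]
R5 ← R5 − (3/5)·R2: [0, 0, 32/5]
R4 ← R4 + (5/23)·R3: [0, 0, 0]
R5 ← R5 − (8/23)·R3: [0, 0, 0]
Echelon form has 3 nonzero rows, so rank(T) = 3.

3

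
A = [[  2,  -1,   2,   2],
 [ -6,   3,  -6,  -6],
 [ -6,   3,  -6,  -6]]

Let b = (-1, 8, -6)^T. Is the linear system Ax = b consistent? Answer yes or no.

Row reduce the augmented matrix [A | b].
R2 ← R2 + (3)·R1: [0, 0, 0, 0, 5]
R3 ← R3 + (3)·R1: [0, 0, 0, 0, -9]
R3 ← R3 + (9/5)·R2: [0, 0, 0, 0, 0]
The echelon form has 2 nonzero rows; the last pivot sits in the augmented column, so rank(A) = 1 but rank([A|b]) = 2.
Since the ranks differ, the system is inconsistent.

no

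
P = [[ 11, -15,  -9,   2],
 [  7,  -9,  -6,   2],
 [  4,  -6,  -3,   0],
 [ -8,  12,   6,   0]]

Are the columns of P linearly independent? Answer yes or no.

Row reduce P to echelon form.
R2 ← R2 − (7/11)·R1: [0, 6/11, -3/11, 8/11]
R3 ← R3 − (4/11)·R1: [0, -6/11, 3/11, -8/11]
R4 ← R4 + (8/11)·R1: [0, 12/11, -6/11, 16/11]
R3 ← R3 + R2: [0, 0, 0, 0]
R4 ← R4 − (2)·R2: [0, 0, 0, 0]
2 pivots among 4 columns.
Only 2 < 4 pivot columns, so the columns are linearly dependent.

no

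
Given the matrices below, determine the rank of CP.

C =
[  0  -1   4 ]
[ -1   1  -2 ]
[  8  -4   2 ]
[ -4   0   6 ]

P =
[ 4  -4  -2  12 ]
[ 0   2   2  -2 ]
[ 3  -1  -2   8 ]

3

First compute CP:
[[ 12,  -6, -10,  34],
 [-10,   8,   8, -30],
 [ 38, -42, -28, 120],
 [  2,  10,  -4,   0]]
Now row reduce the product.
R2 ← R2 + (5/6)·R1: [0, 3, -1/3, -5/3]
R3 ← R3 − (19/6)·R1: [0, -23, 11/3, 37/3]
R4 ← R4 − (1/6)·R1: [0, 11, -7/3, -17/3]
R3 ← R3 + (23/3)·R2: [0, 0, 10/9, -4/9]
R4 ← R4 − (11/3)·R2: [0, 0, -10/9, 4/9]
R4 ← R4 + R3: [0, 0, 0, 0]
3 nonzero rows, so rank(CP) = 3.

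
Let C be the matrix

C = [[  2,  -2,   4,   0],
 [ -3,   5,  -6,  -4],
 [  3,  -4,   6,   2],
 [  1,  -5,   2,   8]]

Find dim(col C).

2

Row reduce to echelon form.
R2 ← R2 + (3/2)·R1: [0, 2, 0, -4]
R3 ← R3 − (3/2)·R1: [0, -1, 0, 2]
R4 ← R4 − (1/2)·R1: [0, -4, 0, 8]
R3 ← R3 + (1/2)·R2: [0, 0, 0, 0]
R4 ← R4 + (2)·R2: [0, 0, 0, 0]
Echelon form has 2 nonzero rows, so rank(C) = 2.
The column space has dimension equal to the rank: 2.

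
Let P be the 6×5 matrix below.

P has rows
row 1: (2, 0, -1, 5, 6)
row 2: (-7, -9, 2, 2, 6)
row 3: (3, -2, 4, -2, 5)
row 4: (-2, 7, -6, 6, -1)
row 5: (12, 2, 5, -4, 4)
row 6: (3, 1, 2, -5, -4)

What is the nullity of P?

1

Row reduce to echelon form.
R2 ← R2 + (7/2)·R1: [0, -9, -3/2, 39/2, 27]
R3 ← R3 − (3/2)·R1: [0, -2, 11/2, -19/2, -4]
R4 ← R4 + R1: [0, 7, -7, 11, 5]
R5 ← R5 − (6)·R1: [0, 2, 11, -34, -32]
R6 ← R6 − (3/2)·R1: [0, 1, 7/2, -25/2, -13]
R3 ← R3 − (2/9)·R2: [0, 0, 35/6, -83/6, -10]
R4 ← R4 + (7/9)·R2: [0, 0, -49/6, 157/6, 26]
R5 ← R5 + (2/9)·R2: [0, 0, 32/3, -89/3, -26]
R6 ← R6 + (1/9)·R2: [0, 0, 10/3, -31/3, -10]
R4 ← R4 + (7/5)·R3: [0, 0, 0, 34/5, 12]
R5 ← R5 − (64/35)·R3: [0, 0, 0, -153/35, -54/7]
R6 ← R6 − (4/7)·R3: [0, 0, 0, -17/7, -30/7]
R5 ← R5 + (9/14)·R4: [0, 0, 0, 0, 0]
R6 ← R6 + (5/14)·R4: [0, 0, 0, 0, 0]
4 nonzero rows, so rank(P) = 4.
P has 5 columns; by rank–nullity, nullity = 5 − 4 = 1.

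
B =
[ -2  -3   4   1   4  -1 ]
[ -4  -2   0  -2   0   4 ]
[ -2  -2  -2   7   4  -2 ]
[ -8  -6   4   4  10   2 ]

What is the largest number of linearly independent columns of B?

Row reduce to echelon form.
R2 ← R2 − (2)·R1: [0, 4, -8, -4, -8, 6]
R3 ← R3 − R1: [0, 1, -6, 6, 0, -1]
R4 ← R4 − (4)·R1: [0, 6, -12, 0, -6, 6]
R3 ← R3 − (1/4)·R2: [0, 0, -4, 7, 2, -5/2]
R4 ← R4 − (3/2)·R2: [0, 0, 0, 6, 6, -3]
Echelon form has 4 nonzero rows, so rank(B) = 4.
The rank gives the maximum number of linearly independent columns: 4.

4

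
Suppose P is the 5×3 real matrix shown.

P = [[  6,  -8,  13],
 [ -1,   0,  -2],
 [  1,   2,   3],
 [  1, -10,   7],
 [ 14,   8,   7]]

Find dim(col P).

Row reduce to echelon form.
R2 ← R2 + (1/6)·R1: [0, -4/3, 1/6]
R3 ← R3 − (1/6)·R1: [0, 10/3, 5/6]
R4 ← R4 − (1/6)·R1: [0, -26/3, 29/6]
R5 ← R5 − (7/3)·R1: [0, 80/3, -70/3]
R3 ← R3 + (5/2)·R2: [0, 0, 5/4]
R4 ← R4 − (13/2)·R2: [0, 0, 15/4]
R5 ← R5 + (20)·R2: [0, 0, -20]
R4 ← R4 − (3)·R3: [0, 0, 0]
R5 ← R5 + (16)·R3: [0, 0, 0]
Echelon form has 3 nonzero rows, so rank(P) = 3.
The column space has dimension equal to the rank: 3.

3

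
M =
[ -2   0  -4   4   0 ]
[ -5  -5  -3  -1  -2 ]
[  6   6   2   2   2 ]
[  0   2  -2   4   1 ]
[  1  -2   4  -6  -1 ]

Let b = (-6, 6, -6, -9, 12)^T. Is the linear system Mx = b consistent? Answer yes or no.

Row reduce the augmented matrix [M | b].
R2 ← R2 − (5/2)·R1: [0, -5, 7, -11, -2, 21]
R3 ← R3 + (3)·R1: [0, 6, -10, 14, 2, -24]
R5 ← R5 + (1/2)·R1: [0, -2, 2, -4, -1, 9]
R3 ← R3 + (6/5)·R2: [0, 0, -8/5, 4/5, -2/5, 6/5]
R4 ← R4 + (2/5)·R2: [0, 0, 4/5, -2/5, 1/5, -3/5]
R5 ← R5 − (2/5)·R2: [0, 0, -4/5, 2/5, -1/5, 3/5]
R4 ← R4 + (1/2)·R3: [0, 0, 0, 0, 0, 0]
R5 ← R5 − (1/2)·R3: [0, 0, 0, 0, 0, 0]
The echelon form has 3 nonzero rows, and every pivot lies in the first 5 columns, so rank(M) = rank([M|b]) = 3.
The system is consistent.

yes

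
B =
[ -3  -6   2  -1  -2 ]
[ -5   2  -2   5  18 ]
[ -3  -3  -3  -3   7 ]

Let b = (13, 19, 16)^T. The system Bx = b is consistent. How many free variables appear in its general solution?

Row reduce the augmented matrix [B | b].
R2 ← R2 − (5/3)·R1: [0, 12, -16/3, 20/3, 64/3, -8/3]
R3 ← R3 − R1: [0, 3, -5, -2, 9, 3]
R3 ← R3 − (1/4)·R2: [0, 0, -11/3, -11/3, 11/3, 11/3]
The echelon form has 3 nonzero rows, and every pivot lies in the first 5 columns, so rank(B) = rank([B|b]) = 3.
The system is consistent.
Free variables = (unknowns) − (rank) = 5 − 3 = 2.

2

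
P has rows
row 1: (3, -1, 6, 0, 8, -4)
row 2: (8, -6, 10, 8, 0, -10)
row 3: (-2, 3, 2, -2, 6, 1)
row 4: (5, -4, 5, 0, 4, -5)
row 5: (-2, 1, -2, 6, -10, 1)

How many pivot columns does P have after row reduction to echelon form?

Row reduce to echelon form.
R2 ← R2 − (8/3)·R1: [0, -10/3, -6, 8, -64/3, 2/3]
R3 ← R3 + (2/3)·R1: [0, 7/3, 6, -2, 34/3, -5/3]
R4 ← R4 − (5/3)·R1: [0, -7/3, -5, 0, -28/3, 5/3]
R5 ← R5 + (2/3)·R1: [0, 1/3, 2, 6, -14/3, -5/3]
R3 ← R3 + (7/10)·R2: [0, 0, 9/5, 18/5, -18/5, -6/5]
R4 ← R4 − (7/10)·R2: [0, 0, -4/5, -28/5, 28/5, 6/5]
R5 ← R5 + (1/10)·R2: [0, 0, 7/5, 34/5, -34/5, -8/5]
R4 ← R4 + (4/9)·R3: [0, 0, 0, -4, 4, 2/3]
R5 ← R5 − (7/9)·R3: [0, 0, 0, 4, -4, -2/3]
R5 ← R5 + R4: [0, 0, 0, 0, 0, 0]
Echelon form has 4 nonzero rows, so rank(P) = 4.
Each nonzero row contributes one pivot column: 4 pivot columns.

4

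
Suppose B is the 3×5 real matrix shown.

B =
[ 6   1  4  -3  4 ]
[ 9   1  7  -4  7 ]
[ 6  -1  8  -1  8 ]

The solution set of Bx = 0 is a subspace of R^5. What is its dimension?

3

Row reduce to echelon form.
R2 ← R2 − (3/2)·R1: [0, -1/2, 1, 1/2, 1]
R3 ← R3 − R1: [0, -2, 4, 2, 4]
R3 ← R3 − (4)·R2: [0, 0, 0, 0, 0]
2 nonzero rows, so rank(B) = 2.
B has 5 columns; by rank–nullity, nullity = 5 − 2 = 3.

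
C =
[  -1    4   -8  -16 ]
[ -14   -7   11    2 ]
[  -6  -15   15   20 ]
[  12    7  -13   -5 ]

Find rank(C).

Row reduce to echelon form.
R2 ← R2 − (14)·R1: [0, -63, 123, 226]
R3 ← R3 − (6)·R1: [0, -39, 63, 116]
R4 ← R4 + (12)·R1: [0, 55, -109, -197]
R3 ← R3 − (13/21)·R2: [0, 0, -92/7, -502/21]
R4 ← R4 + (55/63)·R2: [0, 0, -34/21, 19/63]
R4 ← R4 − (17/138)·R3: [0, 0, 0, 224/69]
Echelon form has 4 nonzero rows, so rank(C) = 4.

4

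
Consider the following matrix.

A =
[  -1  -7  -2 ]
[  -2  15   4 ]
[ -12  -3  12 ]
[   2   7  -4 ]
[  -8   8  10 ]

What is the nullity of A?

Row reduce to echelon form.
R2 ← R2 − (2)·R1: [0, 29, 8]
R3 ← R3 − (12)·R1: [0, 81, 36]
R4 ← R4 + (2)·R1: [0, -7, -8]
R5 ← R5 − (8)·R1: [0, 64, 26]
R3 ← R3 − (81/29)·R2: [0, 0, 396/29]
R4 ← R4 + (7/29)·R2: [0, 0, -176/29]
R5 ← R5 − (64/29)·R2: [0, 0, 242/29]
R4 ← R4 + (4/9)·R3: [0, 0, 0]
R5 ← R5 − (11/18)·R3: [0, 0, 0]
3 nonzero rows, so rank(A) = 3.
A has 3 columns; by rank–nullity, nullity = 3 − 3 = 0.

0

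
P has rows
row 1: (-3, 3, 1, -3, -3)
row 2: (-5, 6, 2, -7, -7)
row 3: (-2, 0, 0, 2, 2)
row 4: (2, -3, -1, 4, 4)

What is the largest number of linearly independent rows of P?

Row reduce to echelon form.
R2 ← R2 − (5/3)·R1: [0, 1, 1/3, -2, -2]
R3 ← R3 − (2/3)·R1: [0, -2, -2/3, 4, 4]
R4 ← R4 + (2/3)·R1: [0, -1, -1/3, 2, 2]
R3 ← R3 + (2)·R2: [0, 0, 0, 0, 0]
R4 ← R4 + R2: [0, 0, 0, 0, 0]
Echelon form has 2 nonzero rows, so rank(P) = 2.
The rank gives the maximum number of linearly independent rows: 2.

2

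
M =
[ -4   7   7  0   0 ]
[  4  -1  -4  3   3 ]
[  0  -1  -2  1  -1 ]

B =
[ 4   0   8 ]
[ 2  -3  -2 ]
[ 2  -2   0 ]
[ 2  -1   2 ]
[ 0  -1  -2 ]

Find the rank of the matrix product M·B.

First compute MB:
[[ 12, -35, -46],
 [ 12,   5,  34],
 [ -4,   7,   6]]
Now row reduce the product.
R2 ← R2 − R1: [0, 40, 80]
R3 ← R3 + (1/3)·R1: [0, -14/3, -28/3]
R3 ← R3 + (7/60)·R2: [0, 0, 0]
2 nonzero rows, so rank(MB) = 2.

2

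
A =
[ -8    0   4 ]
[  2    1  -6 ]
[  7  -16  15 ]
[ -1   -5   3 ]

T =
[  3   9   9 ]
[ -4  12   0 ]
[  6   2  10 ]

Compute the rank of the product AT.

2

First compute AT:
[[  0, -64, -32],
 [-34,  18, -42],
 [175, -99, 213],
 [ 35, -63,  21]]
Now row reduce the product.
Swap R1 ↔ R2
R3 ← R3 + (175/34)·R1: [0, -108/17, -54/17]
R4 ← R4 + (35/34)·R1: [0, -756/17, -378/17]
R3 ← R3 − (27/272)·R2: [0, 0, 0]
R4 ← R4 − (189/272)·R2: [0, 0, 0]
2 nonzero rows, so rank(AT) = 2.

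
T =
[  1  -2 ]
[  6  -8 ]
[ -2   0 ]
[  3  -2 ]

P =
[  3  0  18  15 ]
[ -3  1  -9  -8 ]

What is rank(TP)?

2

First compute TP:
[[  9,  -2,  36,  31],
 [ 42,  -8, 180, 154],
 [ -6,   0, -36, -30],
 [ 15,  -2,  72,  61]]
Now row reduce the product.
R2 ← R2 − (14/3)·R1: [0, 4/3, 12, 28/3]
R3 ← R3 + (2/3)·R1: [0, -4/3, -12, -28/3]
R4 ← R4 − (5/3)·R1: [0, 4/3, 12, 28/3]
R3 ← R3 + R2: [0, 0, 0, 0]
R4 ← R4 − R2: [0, 0, 0, 0]
2 nonzero rows, so rank(TP) = 2.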